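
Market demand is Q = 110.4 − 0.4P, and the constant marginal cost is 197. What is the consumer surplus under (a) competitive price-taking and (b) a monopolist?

Competition: CS = 1248.2; Monopoly: CS = 312.05

Inverting demand: P = 276 − 2.5Q.
Competitive firms price at marginal cost: P = 197, giving Q = 31.6.
CS = ½·(276 − 197)·31.6 = 1248.2.
The monopolist equates marginal revenue to marginal cost: 276 − 5Q = 197, so Q = 15.8. From demand, P = 236.5.
CS = ½·(276 − 236.5)·15.8 = 312.05.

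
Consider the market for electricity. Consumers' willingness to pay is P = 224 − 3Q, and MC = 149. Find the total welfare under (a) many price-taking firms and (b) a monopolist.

Under competition P = MC = 149, so Q = (224 − 149)/3 = 25.
CS = ½·(224 − 149)·25 = 937.5; PS = (149 − 149)·25 = 0; TS = 937.5.
The monopolist equates marginal revenue to marginal cost: 224 − 6Q = 149, so Q = 12.5. From demand, P = 186.5.
CS = ½·(224 − 186.5)·12.5 = 234.375; PS = (186.5 − 149)·12.5 = 468.75; TS = 703.125.

Competition: TS = 937.5; Monopoly: TS = 703.125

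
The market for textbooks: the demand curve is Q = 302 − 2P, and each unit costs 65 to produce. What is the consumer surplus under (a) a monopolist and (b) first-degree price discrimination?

Inverting demand: P = 151 − 0.5Q.
A monopolist chooses Q where MR = MC. MR = 151 − Q; setting this equal to 65 gives Q = 86 and P = 108.
CS = ½·(151 − 108)·86 = 1849.
A perfectly discriminating monopolist sells every unit with P(Q) ≥ MC(Q), so output equals the competitive quantity Q = 172. Each buyer pays their reservation price, so CS = 0 and the firm captures all surplus.
CS = 0.

Monopoly: CS = 1849; Perfect PD: CS = 0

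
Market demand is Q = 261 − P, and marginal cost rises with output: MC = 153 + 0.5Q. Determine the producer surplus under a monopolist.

Inverting demand: P = 261 − Q.
A monopolist chooses Q where MR = MC. MR = 261 − 2Q; setting this equal to 153 + 0.5Q gives Q = 43.2 and P = 217.8.
PS = P·Q − VC(Q) = 217.8·43.2 − (153·43.2 + ½·0.5·43.2²) = 2332.8.

PS = 2332.8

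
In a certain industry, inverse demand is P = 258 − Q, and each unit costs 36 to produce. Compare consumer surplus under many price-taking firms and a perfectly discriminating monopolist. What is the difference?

CS falls by 24642

Under competition P = MC = 36, so Q = (258 − 36)/1 = 222.
CS = ½·(258 − 36)·222 = 24642.
A perfectly discriminating monopolist sells every unit with P(Q) ≥ MC(Q), so output equals the competitive quantity Q = 222. Each buyer pays their reservation price, so CS = 0 and the firm captures all surplus.
CS = 0.
Change in consumer surplus: 0 − 24642 = −24642.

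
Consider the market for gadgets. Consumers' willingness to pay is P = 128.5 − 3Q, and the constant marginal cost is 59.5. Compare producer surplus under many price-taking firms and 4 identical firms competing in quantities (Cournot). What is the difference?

PS rises by 253.92

Perfect competition: P = MC = 59.5, so 128.5 − 3Q = 59.5 and Q = 23.
PS = (59.5 − 59.5)·23 = 0.
With 4 symmetric Cournot firms, each firm's FOC gives 128.5 − 15q = 59.5, so q = 4.6, Q = 4·4.6 = 18.4, and P = 73.3.
PS = (73.3 − 59.5)·18.4 = 253.92.
Change in producer surplus: 253.92 − 0 = 253.92.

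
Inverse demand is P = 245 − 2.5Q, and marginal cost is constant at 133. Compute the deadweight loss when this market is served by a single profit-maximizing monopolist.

Perfect competition: P = MC = 133, so 245 − 2.5Q = 133 and Q = 44.8.
The monopolist equates marginal revenue to marginal cost: 245 − 5Q = 133, so Q = 22.4. From demand, P = 189.
DWL is the triangle between Q = 22.4 and Q = 44.8: ½·(44.8 − 22.4)·(189 − 133) = 627.2.

DWL = 627.2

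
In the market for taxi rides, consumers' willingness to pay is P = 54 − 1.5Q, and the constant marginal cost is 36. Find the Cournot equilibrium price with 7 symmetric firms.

With 7 symmetric Cournot firms, each firm's FOC gives 54 − 12q = 36, so q = 1.5, Q = 7·1.5 = 10.5, and P = 38.25.

P = 38.25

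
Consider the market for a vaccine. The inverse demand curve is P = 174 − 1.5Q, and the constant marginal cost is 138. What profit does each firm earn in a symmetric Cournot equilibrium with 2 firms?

π_i = 96

With 2 symmetric Cournot firms, each firm's FOC gives 174 − 4.5q = 138, so q = 8, Q = 2·8 = 16, and P = 150.
Each firm's profit = (150 − 138)·8 = 96.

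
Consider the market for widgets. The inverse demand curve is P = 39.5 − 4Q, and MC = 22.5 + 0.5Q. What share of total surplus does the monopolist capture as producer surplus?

A monopolist chooses Q where MR = MC. MR = 39.5 − 8Q; setting this equal to 22.5 + 0.5Q gives Q = 2 and P = 31.5.
CS = ½·(39.5 − 31.5)·2 = 8.
PS = P·Q − VC(Q) = 31.5·2 − (22.5·2 + ½·0.5·2²) = 17.
Share captured = PS/TS = 17/25 = 0.68.

PS/TS = 0.68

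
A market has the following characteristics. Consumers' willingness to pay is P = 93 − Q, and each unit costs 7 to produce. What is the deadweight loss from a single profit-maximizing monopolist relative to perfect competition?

DWL = 924.5

Perfect competition: P = MC = 7, so 93 − Q = 7 and Q = 86.
Monopoly sets MR = MC: 93 − 2Q = 7 ⇒ Q = 43, P = 93 − 43 = 50.
DWL is the triangle between Q = 43 and Q = 86: ½·(86 − 43)·(50 − 7) = 924.5.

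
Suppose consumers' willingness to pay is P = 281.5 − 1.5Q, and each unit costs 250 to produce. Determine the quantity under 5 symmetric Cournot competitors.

Cournot with 5 identical firms: the symmetric best-response condition is 281.5 − 9q = 250. Each firm produces q = 3.5, total output Q = 17.5, price P = 255.25.

Q = 17.5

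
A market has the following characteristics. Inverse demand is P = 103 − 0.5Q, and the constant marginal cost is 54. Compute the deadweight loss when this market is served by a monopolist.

DWL = 600.25

Under competition P = MC = 54, so Q = (103 − 54)/0.5 = 98.
A monopolist chooses Q where MR = MC. MR = 103 − Q; setting this equal to 54 gives Q = 49 and P = 78.5.
DWL is the triangle between Q = 49 and Q = 98: ½·(98 − 49)·(78.5 − 54) = 600.25.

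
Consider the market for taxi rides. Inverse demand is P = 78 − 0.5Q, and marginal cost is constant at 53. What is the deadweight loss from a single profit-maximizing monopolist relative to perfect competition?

Perfect competition: P = MC = 53, so 78 − 0.5Q = 53 and Q = 50.
The monopolist equates marginal revenue to marginal cost: 78 − Q = 53, so Q = 25. From demand, P = 65.5.
DWL is the triangle between Q = 25 and Q = 50: ½·(50 − 25)·(65.5 − 53) = 156.25.

DWL = 156.25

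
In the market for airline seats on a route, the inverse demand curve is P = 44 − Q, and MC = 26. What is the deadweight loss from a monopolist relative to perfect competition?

Under competition P = MC = 26, so Q = (44 − 26)/1 = 18.
Monopoly sets MR = MC: 44 − 2Q = 26 ⇒ Q = 9, P = 44 − 9 = 35.
DWL is the triangle between Q = 9 and Q = 18: ½·(18 − 9)·(35 − 26) = 40.5.

DWL = 40.5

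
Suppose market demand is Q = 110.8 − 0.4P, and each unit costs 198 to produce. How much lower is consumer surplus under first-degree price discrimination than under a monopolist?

Consumer surplus falls by 312.05

Inverting demand: P = 277 − 2.5Q.
Monopoly sets MR = MC: 277 − 5Q = 198 ⇒ Q = 15.8, P = 277 − 2.5·15.8 = 237.5.
CS = ½·(277 − 237.5)·15.8 = 312.05.
Under first-degree price discrimination the firm charges each unit its demand price and produces up to where P = MC, i.e. Q = 31.6. Consumer surplus is zero; producer surplus equals total surplus.
CS = 0.
Change in consumer surplus: 0 − 312.05 = −312.05.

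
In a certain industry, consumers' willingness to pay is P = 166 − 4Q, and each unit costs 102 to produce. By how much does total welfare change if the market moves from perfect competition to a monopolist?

Perfect competition: P = MC = 102, so 166 − 4Q = 102 and Q = 16.
CS = ½·(166 − 102)·16 = 512; PS = (102 − 102)·16 = 0; TS = 512.
The monopolist equates marginal revenue to marginal cost: 166 − 8Q = 102, so Q = 8. From demand, P = 134.
CS = ½·(166 − 134)·8 = 128; PS = (134 − 102)·8 = 256; TS = 384.
Change in total welfare: 384 − 512 = −128.

Total welfare falls by 128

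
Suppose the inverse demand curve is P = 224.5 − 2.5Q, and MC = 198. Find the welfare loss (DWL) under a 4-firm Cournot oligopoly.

DWL = 5.618

Perfect competition: P = MC = 198, so 224.5 − 2.5Q = 198 and Q = 10.6.
In a 4-firm Cournot equilibrium, symmetry and the first-order condition give q = (224.5 − 198)/(12.5) = 2.12. So Q = 8.48 and P = 203.3.
DWL is the triangle between Q = 8.48 and Q = 10.6: ½·(10.6 − 8.48)·(203.3 − 198) = 5.618.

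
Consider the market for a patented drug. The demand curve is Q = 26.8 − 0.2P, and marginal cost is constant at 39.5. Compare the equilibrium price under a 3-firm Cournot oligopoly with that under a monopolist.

Inverting demand: P = 134 − 5Q.
With 3 symmetric Cournot firms, each firm's FOC gives 134 − 20q = 39.5, so q = 4.725, Q = 3·4.725 = 14.175, and P = 63.125.
A monopolist chooses Q where MR = MC. MR = 134 − 10Q; setting this equal to 39.5 gives Q = 9.45 and P = 86.75.

Cournot: P = 63.125; Monopoly: P = 86.75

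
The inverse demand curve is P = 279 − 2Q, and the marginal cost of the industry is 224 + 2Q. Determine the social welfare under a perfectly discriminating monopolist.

TS = 378.125

With perfect price discrimination, output is the efficient level Q = 13.75 (where demand meets MC), but every buyer pays their willingness to pay: CS = 0 and PS = total surplus.
TS = 378.125 (equal to competitive TS).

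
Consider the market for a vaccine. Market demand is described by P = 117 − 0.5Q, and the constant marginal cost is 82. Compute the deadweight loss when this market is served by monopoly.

Competitive firms price at marginal cost: P = 82, giving Q = 70.
A monopolist chooses Q where MR = MC. MR = 117 − Q; setting this equal to 82 gives Q = 35 and P = 99.5.
DWL is the triangle between Q = 35 and Q = 70: ½·(70 − 35)·(99.5 − 82) = 306.25.

DWL = 306.25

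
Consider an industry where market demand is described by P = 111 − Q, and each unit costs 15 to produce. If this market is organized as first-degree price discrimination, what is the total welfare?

Under first-degree price discrimination the firm charges each unit its demand price and produces up to where P = MC, i.e. Q = 96. Consumer surplus is zero; producer surplus equals total surplus.
TS = 4608 (equal to competitive TS).

TS = 4608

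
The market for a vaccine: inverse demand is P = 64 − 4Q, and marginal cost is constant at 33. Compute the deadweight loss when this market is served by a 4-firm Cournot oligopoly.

DWL = 4.805

Under competition P = MC = 33, so Q = (64 − 33)/4 = 7.75.
With 4 symmetric Cournot firms, each firm's FOC gives 64 − 20q = 33, so q = 1.55, Q = 4·1.55 = 6.2, and P = 39.2.
DWL is the triangle between Q = 6.2 and Q = 7.75: ½·(7.75 − 6.2)·(39.2 − 33) = 4.805.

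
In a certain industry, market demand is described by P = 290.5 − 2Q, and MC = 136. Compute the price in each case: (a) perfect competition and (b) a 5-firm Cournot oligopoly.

Competitive firms price at marginal cost: P = 136, giving Q = 77.25.
Cournot with 5 identical firms: the symmetric best-response condition is 290.5 − 12q = 136. Each firm produces q = 12.875, total output Q = 64.375, price P = 161.75.

Competition: P = 136; Cournot: P = 161.75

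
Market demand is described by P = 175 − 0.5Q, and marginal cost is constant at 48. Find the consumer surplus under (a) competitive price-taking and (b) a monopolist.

Competition: CS = 16129; Monopoly: CS = 4032.25

Competitive firms price at marginal cost: P = 48, giving Q = 254.
CS = ½·(175 − 48)·254 = 16129.
Monopoly sets MR = MC: 175 − Q = 48 ⇒ Q = 127, P = 175 − 0.5·127 = 111.5.
CS = ½·(175 − 111.5)·127 = 4032.25.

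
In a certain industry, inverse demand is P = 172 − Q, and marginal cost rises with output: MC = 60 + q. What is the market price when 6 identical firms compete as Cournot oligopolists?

In a 6-firm Cournot equilibrium, symmetry and the first-order condition give q = (172 − 60)/(8) = 14. So Q = 84 and P = 88.

P = 88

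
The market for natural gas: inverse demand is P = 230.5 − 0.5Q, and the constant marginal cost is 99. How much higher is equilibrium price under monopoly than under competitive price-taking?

P rises by 65.75

Under competition P = MC = 99, so Q = (230.5 − 99)/0.5 = 263.
Monopoly sets MR = MC: 230.5 − Q = 99 ⇒ Q = 131.5, P = 230.5 − 0.5·131.5 = 164.75.
Change in equilibrium price: 164.75 − 99 = 65.75.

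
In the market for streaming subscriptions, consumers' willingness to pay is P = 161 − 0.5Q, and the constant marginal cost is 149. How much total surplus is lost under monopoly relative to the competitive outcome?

DWL = 36

Under competition P = MC = 149, so Q = (161 − 149)/0.5 = 24.
The monopolist equates marginal revenue to marginal cost: 161 − Q = 149, so Q = 12. From demand, P = 155.
DWL is the triangle between Q = 12 and Q = 24: ½·(24 − 12)·(155 − 149) = 36.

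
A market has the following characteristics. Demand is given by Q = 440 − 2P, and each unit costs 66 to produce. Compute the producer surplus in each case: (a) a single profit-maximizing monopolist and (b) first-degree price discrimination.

Monopoly: PS = 11858; Perfect PD: PS = 23716

Inverting demand: P = 220 − 0.5Q.
A monopolist chooses Q where MR = MC. MR = 220 − Q; setting this equal to 66 gives Q = 154 and P = 143.
PS = (143 − 66)·154 = 11858.
A perfectly discriminating monopolist sells every unit with P(Q) ≥ MC(Q), so output equals the competitive quantity Q = 308. Each buyer pays their reservation price, so CS = 0 and the firm captures all surplus.
PS = ½·(220 − 66)·308 = 23716.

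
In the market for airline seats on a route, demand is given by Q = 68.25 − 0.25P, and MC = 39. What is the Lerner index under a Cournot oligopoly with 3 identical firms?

Lerner index = 0.6

Inverting demand: P = 273 − 4Q.
With 3 symmetric Cournot firms, each firm's FOC gives 273 − 16q = 39, so q = 14.625, Q = 3·14.625 = 43.875, and P = 97.5.
Lerner index = (P − MC)/P = (97.5 − 39)/97.5 = 0.6.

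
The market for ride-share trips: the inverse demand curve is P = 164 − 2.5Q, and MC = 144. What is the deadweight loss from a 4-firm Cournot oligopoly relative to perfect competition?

DWL = 3.2

Competitive firms price at marginal cost: P = 144, giving Q = 8.
Cournot with 4 identical firms: the symmetric best-response condition is 164 − 12.5q = 144. Each firm produces q = 1.6, total output Q = 6.4, price P = 148.
DWL is the triangle between Q = 6.4 and Q = 8: ½·(8 − 6.4)·(148 − 144) = 3.2.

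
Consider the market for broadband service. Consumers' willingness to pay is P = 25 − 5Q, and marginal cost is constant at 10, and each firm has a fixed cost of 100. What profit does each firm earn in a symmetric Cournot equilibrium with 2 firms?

With 2 symmetric Cournot firms, each firm's FOC gives 25 − 15q = 10, so q = 1, Q = 2·1 = 2, and P = 15.
Each firm's profit = (15 − 10)·1 − 100 = −95.

π_i = −95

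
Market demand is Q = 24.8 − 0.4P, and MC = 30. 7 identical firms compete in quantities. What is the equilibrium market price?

Inverting demand: P = 62 − 2.5Q.
In a 7-firm Cournot equilibrium, symmetry and the first-order condition give q = (62 − 30)/(20) = 1.6. So Q = 11.2 and P = 34.

P = 34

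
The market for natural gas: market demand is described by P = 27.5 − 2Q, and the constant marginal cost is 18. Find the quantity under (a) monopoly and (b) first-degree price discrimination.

Monopoly: Q = 2.375; Perfect PD: Q = 4.75

The monopolist equates marginal revenue to marginal cost: 27.5 − 4Q = 18, so Q = 2.375. From demand, P = 22.75.
With perfect price discrimination, output is the efficient level Q = 4.75 (where demand meets MC), but every buyer pays their willingness to pay: CS = 0 and PS = total surplus.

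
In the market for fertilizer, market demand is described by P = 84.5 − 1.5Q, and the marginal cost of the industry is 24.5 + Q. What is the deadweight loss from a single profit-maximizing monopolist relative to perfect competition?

Under competition P = MC: 84.5 − 1.5Q = 24.5 + Q ⇒ Q = 24, P = 48.5.
Monopoly sets MR = MC: 84.5 − 3Q = 24.5 + Q ⇒ Q = 15, P = 84.5 − 1.5·15 = 62.
CS = ½·(84.5 − 48.5)·24 = 432; PS = (48.5·24 − 24.5·24 − ½·1·24²) = 288; TS = 720.
CS = ½·(84.5 − 62)·15 = 168.75; PS = (62·15 − 24.5·15 − ½·1·15²) = 450; TS = 618.75.
DWL = 720 − 618.75 = 101.25.

DWL = 101.25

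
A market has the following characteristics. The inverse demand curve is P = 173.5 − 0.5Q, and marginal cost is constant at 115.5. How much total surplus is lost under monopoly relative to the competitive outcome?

Competitive firms price at marginal cost: P = 115.5, giving Q = 116.
Monopoly sets MR = MC: 173.5 − Q = 115.5 ⇒ Q = 58, P = 173.5 − 0.5·58 = 144.5.
DWL is the triangle between Q = 58 and Q = 116: ½·(116 − 58)·(144.5 − 115.5) = 841.

DWL = 841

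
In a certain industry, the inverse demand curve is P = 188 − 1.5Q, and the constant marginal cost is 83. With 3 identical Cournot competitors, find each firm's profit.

π_i = 459.375

With 3 symmetric Cournot firms, each firm's FOC gives 188 − 6q = 83, so q = 17.5, Q = 3·17.5 = 52.5, and P = 109.25.
Each firm's profit = (109.25 − 83)·17.5 = 459.375.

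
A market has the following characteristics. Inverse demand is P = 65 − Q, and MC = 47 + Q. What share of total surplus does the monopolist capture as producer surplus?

PS/TS = 0.75

A monopolist chooses Q where MR = MC. MR = 65 − 2Q; setting this equal to 47 + Q gives Q = 6 and P = 59.
CS = ½·(65 − 59)·6 = 18.
PS = P·Q − VC(Q) = 59·6 − (47·6 + ½·1·6²) = 54.
Share captured = PS/TS = 54/72 = 0.75.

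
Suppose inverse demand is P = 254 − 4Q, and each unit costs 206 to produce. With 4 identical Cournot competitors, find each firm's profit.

π_i = 23.04

Cournot with 4 identical firms: the symmetric best-response condition is 254 − 20q = 206. Each firm produces q = 2.4, total output Q = 9.6, price P = 215.6.
Each firm's profit = (215.6 − 206)·2.4 = 23.04.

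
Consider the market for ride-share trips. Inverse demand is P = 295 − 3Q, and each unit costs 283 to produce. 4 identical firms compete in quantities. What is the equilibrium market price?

P = 285.4

Cournot with 4 identical firms: the symmetric best-response condition is 295 − 15q = 283. Each firm produces q = 0.8, total output Q = 3.2, price P = 285.4.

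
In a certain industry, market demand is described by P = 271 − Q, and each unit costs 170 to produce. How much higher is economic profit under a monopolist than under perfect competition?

Economic profit rises by 2550.25

Perfect competition: P = MC = 170, so 271 − Q = 170 and Q = 101.
Profit = (170 − 170)·101 = 0.
The monopolist equates marginal revenue to marginal cost: 271 − 2Q = 170, so Q = 50.5. From demand, P = 220.5.
Profit = (220.5 − 170)·50.5 = 2550.25.
Change in economic profit: 2550.25 − 0 = 2550.25.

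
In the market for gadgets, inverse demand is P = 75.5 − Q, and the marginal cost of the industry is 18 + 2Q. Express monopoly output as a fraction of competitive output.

Monopoly sets MR = MC: 75.5 − 2Q = 18 + 2Q ⇒ Q = 14.375, P = 75.5 − 14.375 = 61.125.
Under competition P = MC: 75.5 − Q = 18 + 2Q ⇒ Q = 115/6, P = 169/3.
Ratio Q_m/Q_c = 14.375/(115/6) = 0.75.

Q_m/Q_c = 0.75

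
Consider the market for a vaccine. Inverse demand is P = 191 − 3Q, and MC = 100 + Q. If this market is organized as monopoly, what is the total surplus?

The monopolist equates marginal revenue to marginal cost: 191 − 6Q = 100 + Q, so Q = 13. From demand, P = 152.
CS = ½·(191 − 152)·13 = 253.5; PS = (152·13 − 100·13 − ½·1·13²) = 591.5; TS = 845.

TS = 845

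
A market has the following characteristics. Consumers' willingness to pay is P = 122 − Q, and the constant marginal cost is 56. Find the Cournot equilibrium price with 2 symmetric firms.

In a 2-firm Cournot equilibrium, symmetry and the first-order condition give q = (122 − 56)/(3) = 22. So Q = 44 and P = 78.

P = 78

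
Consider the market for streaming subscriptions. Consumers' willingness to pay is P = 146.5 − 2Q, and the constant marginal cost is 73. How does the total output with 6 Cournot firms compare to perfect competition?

Cournot: Q = 31.5; Competition: Q = 36.75

In a 6-firm Cournot equilibrium, symmetry and the first-order condition give q = (146.5 − 73)/(14) = 5.25. So Q = 31.5 and P = 83.5.
Competitive firms price at marginal cost: P = 73, giving Q = 36.75.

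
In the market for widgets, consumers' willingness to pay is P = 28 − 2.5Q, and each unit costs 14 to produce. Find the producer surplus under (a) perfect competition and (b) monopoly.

Perfect competition: P = MC = 14, so 28 − 2.5Q = 14 and Q = 5.6.
PS = (14 − 14)·5.6 = 0.
The monopolist equates marginal revenue to marginal cost: 28 − 5Q = 14, so Q = 2.8. From demand, P = 21.
PS = (21 − 14)·2.8 = 19.6.

Competition: PS = 0; Monopoly: PS = 19.6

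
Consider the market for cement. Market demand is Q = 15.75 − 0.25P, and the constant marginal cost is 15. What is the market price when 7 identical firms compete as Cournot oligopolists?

P = 21

Inverting demand: P = 63 − 4Q.
Cournot with 7 identical firms: the symmetric best-response condition is 63 − 32q = 15. Each firm produces q = 1.5, total output Q = 10.5, price P = 21.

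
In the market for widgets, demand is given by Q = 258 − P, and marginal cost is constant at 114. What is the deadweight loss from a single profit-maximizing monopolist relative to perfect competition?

Inverting demand: P = 258 − Q.
Competitive firms price at marginal cost: P = 114, giving Q = 144.
A monopolist chooses Q where MR = MC. MR = 258 − 2Q; setting this equal to 114 gives Q = 72 and P = 186.
DWL is the triangle between Q = 72 and Q = 144: ½·(144 − 72)·(186 − 114) = 2592.

DWL = 2592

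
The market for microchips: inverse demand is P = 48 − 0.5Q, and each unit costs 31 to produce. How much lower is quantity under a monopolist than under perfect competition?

Perfect competition: P = MC = 31, so 48 − 0.5Q = 31 and Q = 34.
A monopolist chooses Q where MR = MC. MR = 48 − Q; setting this equal to 31 gives Q = 17 and P = 39.5.
Change in quantity: 17 − 34 = −17.

Q falls by 17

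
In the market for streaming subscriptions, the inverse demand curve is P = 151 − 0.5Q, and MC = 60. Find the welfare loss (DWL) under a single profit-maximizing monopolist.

DWL = 2070.25

Perfect competition: P = MC = 60, so 151 − 0.5Q = 60 and Q = 182.
Monopoly sets MR = MC: 151 − Q = 60 ⇒ Q = 91, P = 151 − 0.5·91 = 105.5.
DWL is the triangle between Q = 91 and Q = 182: ½·(182 − 91)·(105.5 − 60) = 2070.25.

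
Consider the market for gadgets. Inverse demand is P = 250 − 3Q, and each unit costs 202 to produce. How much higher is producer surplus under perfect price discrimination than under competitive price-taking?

Producer surplus rises by 384

Under competition P = MC = 202, so Q = (250 − 202)/3 = 16.
PS = (202 − 202)·16 = 0.
With perfect price discrimination, output is the efficient level Q = 16 (where demand meets MC), but every buyer pays their willingness to pay: CS = 0 and PS = total surplus.
PS = ½·(250 − 202)·16 = 384.
Change in producer surplus: 384 − 0 = 384.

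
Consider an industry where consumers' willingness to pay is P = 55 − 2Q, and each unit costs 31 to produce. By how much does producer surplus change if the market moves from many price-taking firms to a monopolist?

Perfect competition: P = MC = 31, so 55 − 2Q = 31 and Q = 12.
PS = (31 − 31)·12 = 0.
Monopoly sets MR = MC: 55 − 4Q = 31 ⇒ Q = 6, P = 55 − 2·6 = 43.
PS = (43 − 31)·6 = 72.
Change in producer surplus: 72 − 0 = 72.

PS rises by 72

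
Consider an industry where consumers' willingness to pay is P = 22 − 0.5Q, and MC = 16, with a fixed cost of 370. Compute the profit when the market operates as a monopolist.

Profit = −352

The monopolist equates marginal revenue to marginal cost: 22 − Q = 16, so Q = 6. From demand, P = 19.
Profit = (19 − 16)·6 − 370 = −352.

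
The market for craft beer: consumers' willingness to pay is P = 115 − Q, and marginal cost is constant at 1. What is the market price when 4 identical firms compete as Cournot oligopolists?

P = 23.8

Cournot with 4 identical firms: the symmetric best-response condition is 115 − 5q = 1. Each firm produces q = 22.8, total output Q = 91.2, price P = 23.8.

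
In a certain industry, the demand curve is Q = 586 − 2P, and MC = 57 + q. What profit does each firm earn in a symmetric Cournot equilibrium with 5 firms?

π_i = 3481

Inverting demand: P = 293 − 0.5Q.
With 5 symmetric Cournot firms, each firm's FOC gives 293 − 3q = 57 + q, so q = 59, Q = 5·59 = 295, and P = 145.5.
Each firm's profit = 145.5·59 − (57·59 + ½·1·59²) = 3481.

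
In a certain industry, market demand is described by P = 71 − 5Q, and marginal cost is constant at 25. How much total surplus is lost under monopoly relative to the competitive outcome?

DWL = 52.9

Perfect competition: P = MC = 25, so 71 − 5Q = 25 and Q = 9.2.
A monopolist chooses Q where MR = MC. MR = 71 − 10Q; setting this equal to 25 gives Q = 4.6 and P = 48.
DWL is the triangle between Q = 4.6 and Q = 9.2: ½·(9.2 − 4.6)·(48 − 25) = 52.9.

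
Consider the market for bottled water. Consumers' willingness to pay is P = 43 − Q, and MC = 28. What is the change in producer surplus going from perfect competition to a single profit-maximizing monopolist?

Under competition P = MC = 28, so Q = (43 − 28)/1 = 15.
PS = (28 − 28)·15 = 0.
Monopoly sets MR = MC: 43 − 2Q = 28 ⇒ Q = 7.5, P = 43 − 7.5 = 35.5.
PS = (35.5 − 28)·7.5 = 56.25.
Change in producer surplus: 56.25 − 0 = 56.25.

PS rises by 56.25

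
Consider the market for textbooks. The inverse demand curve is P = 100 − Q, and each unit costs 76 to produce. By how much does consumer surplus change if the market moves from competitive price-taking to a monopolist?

Consumer surplus falls by 216

Competitive firms price at marginal cost: P = 76, giving Q = 24.
CS = ½·(100 − 76)·24 = 288.
Monopoly sets MR = MC: 100 − 2Q = 76 ⇒ Q = 12, P = 100 − 12 = 88.
CS = ½·(100 − 88)·12 = 72.
Change in consumer surplus: 72 − 288 = −216.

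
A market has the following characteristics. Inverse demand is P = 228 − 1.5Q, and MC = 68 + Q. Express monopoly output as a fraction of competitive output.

Q_m/Q_c = 0.625

Monopoly sets MR = MC: 228 − 3Q = 68 + Q ⇒ Q = 40, P = 228 − 1.5·40 = 168.
Under competition P = MC: 228 − 1.5Q = 68 + Q ⇒ Q = 64, P = 132.
Ratio Q_m/Q_c = 40/64 = 0.625.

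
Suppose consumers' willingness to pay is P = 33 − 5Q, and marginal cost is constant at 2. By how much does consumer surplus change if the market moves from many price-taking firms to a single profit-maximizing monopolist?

CS falls by 72.075

Under competition P = MC = 2, so Q = (33 − 2)/5 = 6.2.
CS = ½·(33 − 2)·6.2 = 96.1.
The monopolist equates marginal revenue to marginal cost: 33 − 10Q = 2, so Q = 3.1. From demand, P = 17.5.
CS = ½·(33 − 17.5)·3.1 = 24.025.
Change in consumer surplus: 24.025 − 96.1 = −72.075.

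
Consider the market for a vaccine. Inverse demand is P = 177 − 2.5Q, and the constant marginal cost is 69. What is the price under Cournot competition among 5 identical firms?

P = 87

In a 5-firm Cournot equilibrium, symmetry and the first-order condition give q = (177 − 69)/(15) = 7.2. So Q = 36 and P = 87.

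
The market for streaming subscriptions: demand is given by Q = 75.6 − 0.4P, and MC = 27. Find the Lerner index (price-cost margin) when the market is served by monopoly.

Inverting demand: P = 189 − 2.5Q.
The monopolist equates marginal revenue to marginal cost: 189 − 5Q = 27, so Q = 32.4. From demand, P = 108.
Lerner index = (P − MC)/P = (108 − 27)/108 = 0.75.

Lerner index = 0.75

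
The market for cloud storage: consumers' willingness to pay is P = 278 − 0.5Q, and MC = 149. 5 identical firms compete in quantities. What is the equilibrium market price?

P = 170.5

With 5 symmetric Cournot firms, each firm's FOC gives 278 − 3q = 149, so q = 43, Q = 5·43 = 215, and P = 170.5.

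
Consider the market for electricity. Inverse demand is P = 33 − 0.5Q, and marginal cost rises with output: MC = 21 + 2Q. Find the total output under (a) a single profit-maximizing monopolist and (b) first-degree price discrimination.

Monopoly: Q = 4; Perfect PD: Q = 4.8

The monopolist equates marginal revenue to marginal cost: 33 − Q = 21 + 2Q, so Q = 4. From demand, P = 31.
With perfect price discrimination, output is the efficient level Q = 4.8 (where demand meets MC), but every buyer pays their willingness to pay: CS = 0 and PS = total surplus.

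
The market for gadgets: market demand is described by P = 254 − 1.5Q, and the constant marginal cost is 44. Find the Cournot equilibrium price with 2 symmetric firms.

P = 114

With 2 symmetric Cournot firms, each firm's FOC gives 254 − 4.5q = 44, so q = 140/3, Q = 2·140/3 = 280/3, and P = 114.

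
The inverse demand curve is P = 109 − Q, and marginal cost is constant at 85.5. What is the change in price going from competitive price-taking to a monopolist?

Perfect competition: P = MC = 85.5, so 109 − Q = 85.5 and Q = 23.5.
A monopolist chooses Q where MR = MC. MR = 109 − 2Q; setting this equal to 85.5 gives Q = 11.75 and P = 97.25.
Change in price: 97.25 − 85.5 = 11.75.

Price rises by 11.75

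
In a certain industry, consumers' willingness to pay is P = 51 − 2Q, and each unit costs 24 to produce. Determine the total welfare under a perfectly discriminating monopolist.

TS = 182.25

With perfect price discrimination, output is the efficient level Q = 13.5 (where demand meets MC), but every buyer pays their willingness to pay: CS = 0 and PS = total surplus.
TS = 182.25 (equal to competitive TS).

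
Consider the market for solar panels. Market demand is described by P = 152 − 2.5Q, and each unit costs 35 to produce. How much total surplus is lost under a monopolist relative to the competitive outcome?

Under competition P = MC = 35, so Q = (152 − 35)/2.5 = 46.8.
The monopolist equates marginal revenue to marginal cost: 152 − 5Q = 35, so Q = 23.4. From demand, P = 93.5.
DWL is the triangle between Q = 23.4 and Q = 46.8: ½·(46.8 − 23.4)·(93.5 − 35) = 684.45.

DWL = 684.45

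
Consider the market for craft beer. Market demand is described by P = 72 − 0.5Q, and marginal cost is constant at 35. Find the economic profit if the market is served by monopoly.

A monopolist chooses Q where MR = MC. MR = 72 − Q; setting this equal to 35 gives Q = 37 and P = 53.5.
Profit = (53.5 − 35)·37 = 684.5.

Profit = 684.5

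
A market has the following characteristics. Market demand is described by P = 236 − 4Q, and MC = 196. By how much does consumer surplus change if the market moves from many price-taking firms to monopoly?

Under competition P = MC = 196, so Q = (236 − 196)/4 = 10.
CS = ½·(236 − 196)·10 = 200.
The monopolist equates marginal revenue to marginal cost: 236 − 8Q = 196, so Q = 5. From demand, P = 216.
CS = ½·(236 − 216)·5 = 50.
Change in consumer surplus: 50 − 200 = −150.

Consumer surplus falls by 150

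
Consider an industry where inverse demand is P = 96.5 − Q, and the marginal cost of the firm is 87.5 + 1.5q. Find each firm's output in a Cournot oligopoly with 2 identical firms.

q_i = 2

Cournot with 2 identical firms: the symmetric best-response condition is 96.5 − 3q = 87.5 + 1.5q. Each firm produces q = 2, total output Q = 4, price P = 92.5.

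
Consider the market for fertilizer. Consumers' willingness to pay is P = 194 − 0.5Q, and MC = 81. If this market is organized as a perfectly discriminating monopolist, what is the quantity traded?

Q = 226

With perfect price discrimination, output is the efficient level Q = 226 (where demand meets MC), but every buyer pays their willingness to pay: CS = 0 and PS = total surplus.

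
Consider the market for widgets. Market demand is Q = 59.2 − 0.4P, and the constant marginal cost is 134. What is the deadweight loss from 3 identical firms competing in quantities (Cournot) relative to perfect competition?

Inverting demand: P = 148 − 2.5Q.
Competitive firms price at marginal cost: P = 134, giving Q = 5.6.
Cournot with 3 identical firms: the symmetric best-response condition is 148 − 10q = 134. Each firm produces q = 1.4, total output Q = 4.2, price P = 137.5.
DWL is the triangle between Q = 4.2 and Q = 5.6: ½·(5.6 − 4.2)·(137.5 − 134) = 2.45.

DWL = 2.45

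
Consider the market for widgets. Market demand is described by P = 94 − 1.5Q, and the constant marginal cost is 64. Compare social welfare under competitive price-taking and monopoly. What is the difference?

TS falls by 75

Perfect competition: P = MC = 64, so 94 − 1.5Q = 64 and Q = 20.
CS = ½·(94 − 64)·20 = 300; PS = (64 − 64)·20 = 0; TS = 300.
Monopoly sets MR = MC: 94 − 3Q = 64 ⇒ Q = 10, P = 94 − 1.5·10 = 79.
CS = ½·(94 − 79)·10 = 75; PS = (79 − 64)·10 = 150; TS = 225.
Change in social welfare: 225 − 300 = −75.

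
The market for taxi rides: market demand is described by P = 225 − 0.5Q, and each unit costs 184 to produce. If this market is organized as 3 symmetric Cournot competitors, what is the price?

P = 194.25

With 3 symmetric Cournot firms, each firm's FOC gives 225 − 2q = 184, so q = 20.5, Q = 3·20.5 = 61.5, and P = 194.25.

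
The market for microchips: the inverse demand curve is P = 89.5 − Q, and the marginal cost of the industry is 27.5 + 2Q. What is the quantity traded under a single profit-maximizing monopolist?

The monopolist equates marginal revenue to marginal cost: 89.5 − 2Q = 27.5 + 2Q, so Q = 15.5. From demand, P = 74.

Q = 15.5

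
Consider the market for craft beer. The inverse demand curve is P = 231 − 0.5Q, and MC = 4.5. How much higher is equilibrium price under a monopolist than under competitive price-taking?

Equilibrium price rises by 113.25

Competitive firms price at marginal cost: P = 4.5, giving Q = 453.
The monopolist equates marginal revenue to marginal cost: 231 − Q = 4.5, so Q = 226.5. From demand, P = 117.75.
Change in equilibrium price: 117.75 − 4.5 = 113.25.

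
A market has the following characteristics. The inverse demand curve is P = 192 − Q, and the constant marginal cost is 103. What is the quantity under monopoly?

Monopoly sets MR = MC: 192 − 2Q = 103 ⇒ Q = 44.5, P = 192 − 44.5 = 147.5.

Q = 44.5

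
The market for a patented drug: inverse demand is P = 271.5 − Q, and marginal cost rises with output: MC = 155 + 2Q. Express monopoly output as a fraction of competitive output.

Q_m/Q_c = 0.75

A monopolist chooses Q where MR = MC. MR = 271.5 − 2Q; setting this equal to 155 + 2Q gives Q = 29.125 and P = 242.375.
Under competition P = MC: 271.5 − Q = 155 + 2Q ⇒ Q = 233/6, P = 698/3.
Ratio Q_m/Q_c = 29.125/(233/6) = 0.75.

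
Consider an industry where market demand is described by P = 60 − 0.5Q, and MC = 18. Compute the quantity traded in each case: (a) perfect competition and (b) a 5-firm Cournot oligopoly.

Competition: Q = 84; Cournot: Q = 70

Competitive firms price at marginal cost: P = 18, giving Q = 84.
In a 5-firm Cournot equilibrium, symmetry and the first-order condition give q = (60 − 18)/(3) = 14. So Q = 70 and P = 25.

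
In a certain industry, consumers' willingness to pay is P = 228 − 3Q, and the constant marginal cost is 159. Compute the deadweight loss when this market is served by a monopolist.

Competitive firms price at marginal cost: P = 159, giving Q = 23.
A monopolist chooses Q where MR = MC. MR = 228 − 6Q; setting this equal to 159 gives Q = 11.5 and P = 193.5.
DWL is the triangle between Q = 11.5 and Q = 23: ½·(23 − 11.5)·(193.5 − 159) = 198.375.

DWL = 198.375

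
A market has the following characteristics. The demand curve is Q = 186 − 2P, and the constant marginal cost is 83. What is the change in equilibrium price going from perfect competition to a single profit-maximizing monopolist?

Inverting demand: P = 93 − 0.5Q.
Competitive firms price at marginal cost: P = 83, giving Q = 20.
The monopolist equates marginal revenue to marginal cost: 93 − Q = 83, so Q = 10. From demand, P = 88.
Change in equilibrium price: 88 − 83 = 5.

P rises by 5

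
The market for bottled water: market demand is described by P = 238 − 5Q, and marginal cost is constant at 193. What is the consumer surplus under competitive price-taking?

CS = 202.5

Perfect competition: P = MC = 193, so 238 − 5Q = 193 and Q = 9.
CS = ½·(238 − 193)·9 = 202.5.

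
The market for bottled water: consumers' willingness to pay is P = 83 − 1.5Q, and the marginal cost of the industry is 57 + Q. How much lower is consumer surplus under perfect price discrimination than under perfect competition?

CS falls by 81.12

Competitive equilibrium sets price equal to marginal cost: 83 − 1.5Q = 57 + Q, so Q = 10.4 and P = 67.4.
CS = ½·(83 − 67.4)·10.4 = 81.12.
With perfect price discrimination, output is the efficient level Q = 10.4 (where demand meets MC), but every buyer pays their willingness to pay: CS = 0 and PS = total surplus.
CS = 0.
Change in consumer surplus: 0 − 81.12 = −81.12.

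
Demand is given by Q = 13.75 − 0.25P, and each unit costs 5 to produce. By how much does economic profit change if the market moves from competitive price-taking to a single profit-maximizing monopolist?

Economic profit rises by 156.25

Inverting demand: P = 55 − 4Q.
Competitive firms price at marginal cost: P = 5, giving Q = 12.5.
Profit = (5 − 5)·12.5 = 0.
The monopolist equates marginal revenue to marginal cost: 55 − 8Q = 5, so Q = 6.25. From demand, P = 30.
Profit = (30 − 5)·6.25 = 156.25.
Change in economic profit: 156.25 − 0 = 156.25.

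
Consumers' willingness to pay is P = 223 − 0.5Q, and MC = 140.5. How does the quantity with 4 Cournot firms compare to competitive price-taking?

In a 4-firm Cournot equilibrium, symmetry and the first-order condition give q = (223 − 140.5)/(2.5) = 33. So Q = 132 and P = 157.
Under competition P = MC = 140.5, so Q = (223 − 140.5)/0.5 = 165.

Cournot: Q = 132; Competition: Q = 165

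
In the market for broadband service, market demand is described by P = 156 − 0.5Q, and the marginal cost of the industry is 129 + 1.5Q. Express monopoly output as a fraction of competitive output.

A monopolist chooses Q where MR = MC. MR = 156 − Q; setting this equal to 129 + 1.5Q gives Q = 10.8 and P = 150.6.
Under competition P = MC: 156 − 0.5Q = 129 + 1.5Q ⇒ Q = 13.5, P = 149.25.
Ratio Q_m/Q_c = 10.8/13.5 = 0.8.

Q_m/Q_c = 0.8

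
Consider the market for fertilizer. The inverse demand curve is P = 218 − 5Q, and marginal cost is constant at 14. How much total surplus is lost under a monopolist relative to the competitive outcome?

DWL = 1040.4

Under competition P = MC = 14, so Q = (218 − 14)/5 = 40.8.
A monopolist chooses Q where MR = MC. MR = 218 − 10Q; setting this equal to 14 gives Q = 20.4 and P = 116.
DWL is the triangle between Q = 20.4 and Q = 40.8: ½·(40.8 − 20.4)·(116 − 14) = 1040.4.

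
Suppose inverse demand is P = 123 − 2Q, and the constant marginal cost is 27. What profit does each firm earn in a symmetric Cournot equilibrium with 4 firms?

π_i = 184.32

Cournot with 4 identical firms: the symmetric best-response condition is 123 − 10q = 27. Each firm produces q = 9.6, total output Q = 38.4, price P = 46.2.
Each firm's profit = (46.2 − 27)·9.6 = 184.32.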